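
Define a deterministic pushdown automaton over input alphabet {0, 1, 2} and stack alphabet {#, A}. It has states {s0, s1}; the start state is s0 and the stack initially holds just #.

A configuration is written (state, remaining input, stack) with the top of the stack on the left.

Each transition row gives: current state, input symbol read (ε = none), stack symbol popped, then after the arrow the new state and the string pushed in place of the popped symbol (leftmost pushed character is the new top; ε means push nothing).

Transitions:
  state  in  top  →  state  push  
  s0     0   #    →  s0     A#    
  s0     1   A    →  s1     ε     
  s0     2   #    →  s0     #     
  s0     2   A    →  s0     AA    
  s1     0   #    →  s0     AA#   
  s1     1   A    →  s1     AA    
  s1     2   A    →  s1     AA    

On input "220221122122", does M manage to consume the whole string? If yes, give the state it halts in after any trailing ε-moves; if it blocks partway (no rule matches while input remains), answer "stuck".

(s0, 220221122122, #)
  read 2, top #: go to s0, push # → (s0, 20221122122, #)
  read 2, top #: go to s0, push # → (s0, 0221122122, #)
  read 0, top #: go to s0, push A# → (s0, 221122122, A#)
  read 2, top A: go to s0, push AA → (s0, 21122122, AA#)
  read 2, top A: go to s0, push AA → (s0, 1122122, AAA#)
  read 1, top A: go to s1, push ε → (s1, 122122, AA#)
  read 1, top A: go to s1, push AA → (s1, 22122, AAA#)
  read 2, top A: go to s1, push AA → (s1, 2122, AAAA#)
  read 2, top A: go to s1, push AA → (s1, 122, AAAAA#)
  read 1, top A: go to s1, push AA → (s1, 22, AAAAAA#)
  read 2, top A: go to s1, push AA → (s1, 2, AAAAAAA#)
  read 2, top A: go to s1, push AA → (s1, ε, AAAAAAAA#)
All input consumed; M is in state s1.

s1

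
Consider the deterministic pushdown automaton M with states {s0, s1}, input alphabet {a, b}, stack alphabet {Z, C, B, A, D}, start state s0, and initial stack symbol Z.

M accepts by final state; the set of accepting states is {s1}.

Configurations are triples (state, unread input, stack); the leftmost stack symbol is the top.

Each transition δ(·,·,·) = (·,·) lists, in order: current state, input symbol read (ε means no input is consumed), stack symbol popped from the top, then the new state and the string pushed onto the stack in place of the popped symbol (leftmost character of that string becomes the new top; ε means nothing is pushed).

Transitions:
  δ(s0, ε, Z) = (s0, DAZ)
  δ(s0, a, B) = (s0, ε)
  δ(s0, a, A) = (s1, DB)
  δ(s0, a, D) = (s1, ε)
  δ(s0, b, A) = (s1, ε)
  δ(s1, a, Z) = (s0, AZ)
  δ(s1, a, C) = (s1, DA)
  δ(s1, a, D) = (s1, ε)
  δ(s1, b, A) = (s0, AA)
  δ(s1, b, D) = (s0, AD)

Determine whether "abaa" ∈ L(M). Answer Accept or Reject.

Accept

(s0, abaa, Z)
  ε-move, top Z: go to s0, push DAZ → (s0, abaa, DAZ)
  read a, top D: go to s1, push ε → (s1, baa, AZ)
  read b, top A: go to s0, push AA → (s0, aa, AAZ)
  read a, top A: go to s1, push DB → (s1, a, DBAZ)
  read a, top D: go to s1, push ε → (s1, ε, BAZ)
All input consumed; state s1 ∈ F.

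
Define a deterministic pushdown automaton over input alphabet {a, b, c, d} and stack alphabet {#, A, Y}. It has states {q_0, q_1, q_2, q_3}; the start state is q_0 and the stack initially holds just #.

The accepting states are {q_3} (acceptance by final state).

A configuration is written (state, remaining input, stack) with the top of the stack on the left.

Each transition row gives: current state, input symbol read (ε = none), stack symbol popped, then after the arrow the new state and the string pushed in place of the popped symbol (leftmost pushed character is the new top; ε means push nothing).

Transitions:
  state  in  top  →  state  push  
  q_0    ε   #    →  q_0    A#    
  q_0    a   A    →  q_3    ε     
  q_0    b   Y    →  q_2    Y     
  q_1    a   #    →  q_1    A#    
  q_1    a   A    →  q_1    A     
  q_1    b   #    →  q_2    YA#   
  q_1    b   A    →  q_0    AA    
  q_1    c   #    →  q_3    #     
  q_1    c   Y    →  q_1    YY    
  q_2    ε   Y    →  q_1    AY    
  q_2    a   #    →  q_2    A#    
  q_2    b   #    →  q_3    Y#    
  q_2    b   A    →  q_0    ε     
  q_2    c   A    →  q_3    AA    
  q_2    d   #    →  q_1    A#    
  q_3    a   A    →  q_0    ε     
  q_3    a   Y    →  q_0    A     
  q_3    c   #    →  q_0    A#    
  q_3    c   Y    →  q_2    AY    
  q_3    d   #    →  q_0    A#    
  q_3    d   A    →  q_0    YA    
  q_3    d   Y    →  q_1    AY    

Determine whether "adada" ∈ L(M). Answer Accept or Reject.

(q_0, adada, #)
  ε-move, top #: go to q_0, push A# → (q_0, adada, A#)
  read a, top A: go to q_3, push ε → (q_3, dada, #)
  read d, top #: go to q_0, push A# → (q_0, ada, A#)
  read a, top A: go to q_3, push ε → (q_3, da, #)
  read d, top #: go to q_0, push A# → (q_0, a, A#)
  read a, top A: go to q_3, push ε → (q_3, ε, #)
All input consumed; state q_3 ∈ F.

Accept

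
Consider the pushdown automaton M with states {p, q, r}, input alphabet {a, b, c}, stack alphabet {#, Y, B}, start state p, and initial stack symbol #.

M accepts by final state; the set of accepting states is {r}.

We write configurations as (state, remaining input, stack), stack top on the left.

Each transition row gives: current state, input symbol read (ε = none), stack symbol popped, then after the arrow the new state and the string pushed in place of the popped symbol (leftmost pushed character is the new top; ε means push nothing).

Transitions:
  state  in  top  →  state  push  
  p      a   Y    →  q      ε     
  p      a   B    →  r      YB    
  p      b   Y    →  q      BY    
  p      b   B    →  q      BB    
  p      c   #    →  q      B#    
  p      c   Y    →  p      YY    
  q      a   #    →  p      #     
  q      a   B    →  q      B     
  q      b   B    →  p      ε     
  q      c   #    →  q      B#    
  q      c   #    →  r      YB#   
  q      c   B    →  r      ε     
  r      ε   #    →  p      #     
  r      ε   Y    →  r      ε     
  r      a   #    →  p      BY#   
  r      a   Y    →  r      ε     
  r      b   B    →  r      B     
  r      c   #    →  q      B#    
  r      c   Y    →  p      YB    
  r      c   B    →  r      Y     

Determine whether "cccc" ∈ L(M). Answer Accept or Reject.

One accepting computation: (p, cccc, #) ⊢ (q, ccc, B#) ⊢ (r, cc, #) ⊢ (q, c, B#) ⊢ (r, ε, #)
All input consumed and state r ∈ F.

Accept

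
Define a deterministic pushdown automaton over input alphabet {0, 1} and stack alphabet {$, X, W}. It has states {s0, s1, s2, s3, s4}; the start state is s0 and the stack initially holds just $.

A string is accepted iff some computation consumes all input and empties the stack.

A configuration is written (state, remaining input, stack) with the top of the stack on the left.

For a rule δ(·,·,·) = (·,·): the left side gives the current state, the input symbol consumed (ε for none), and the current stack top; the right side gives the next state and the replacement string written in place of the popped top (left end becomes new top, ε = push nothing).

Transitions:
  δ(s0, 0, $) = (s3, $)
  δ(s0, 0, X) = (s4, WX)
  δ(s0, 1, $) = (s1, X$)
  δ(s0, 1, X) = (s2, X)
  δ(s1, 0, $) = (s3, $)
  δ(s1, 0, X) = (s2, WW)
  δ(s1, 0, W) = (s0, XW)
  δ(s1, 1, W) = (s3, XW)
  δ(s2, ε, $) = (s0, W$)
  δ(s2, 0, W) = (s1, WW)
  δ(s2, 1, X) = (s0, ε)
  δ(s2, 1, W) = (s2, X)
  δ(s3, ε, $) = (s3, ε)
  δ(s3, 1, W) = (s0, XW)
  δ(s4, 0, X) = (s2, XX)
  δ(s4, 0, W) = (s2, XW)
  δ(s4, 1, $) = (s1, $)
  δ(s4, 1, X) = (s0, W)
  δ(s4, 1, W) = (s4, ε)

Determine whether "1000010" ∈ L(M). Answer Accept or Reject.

(s0, 1000010, $)
  read 1, top $: go to s1, push X$ → (s1, 000010, X$)
  read 0, top X: go to s2, push WW → (s2, 00010, WW$)
  read 0, top W: go to s1, push WW → (s1, 0010, WWW$)
  read 0, top W: go to s0, push XW → (s0, 010, XWWW$)
  read 0, top X: go to s4, push WX → (s4, 10, WXWWW$)
  read 1, top W: go to s4, push ε → (s4, 0, XWWW$)
  read 0, top X: go to s2, push XX → (s2, ε, XXWWW$)
All input consumed; stack is XXWWW$, not empty, and no further ε-move applies.

Reject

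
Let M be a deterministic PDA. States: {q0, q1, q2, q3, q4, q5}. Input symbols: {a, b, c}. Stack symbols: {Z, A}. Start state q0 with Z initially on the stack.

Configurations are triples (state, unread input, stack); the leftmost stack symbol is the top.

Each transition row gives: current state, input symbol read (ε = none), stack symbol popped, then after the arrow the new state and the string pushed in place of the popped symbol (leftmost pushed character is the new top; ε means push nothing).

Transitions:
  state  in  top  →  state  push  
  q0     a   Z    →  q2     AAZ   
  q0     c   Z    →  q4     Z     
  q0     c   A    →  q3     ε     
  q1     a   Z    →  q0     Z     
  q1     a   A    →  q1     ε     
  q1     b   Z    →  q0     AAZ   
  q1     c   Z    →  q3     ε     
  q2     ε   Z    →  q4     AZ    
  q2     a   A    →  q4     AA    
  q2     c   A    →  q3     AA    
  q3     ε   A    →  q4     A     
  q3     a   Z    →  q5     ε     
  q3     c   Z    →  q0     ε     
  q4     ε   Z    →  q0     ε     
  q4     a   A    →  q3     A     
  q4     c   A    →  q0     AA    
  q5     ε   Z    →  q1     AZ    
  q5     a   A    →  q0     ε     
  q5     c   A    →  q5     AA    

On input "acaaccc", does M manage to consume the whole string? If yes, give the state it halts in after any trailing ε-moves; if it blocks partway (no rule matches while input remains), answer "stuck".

q0

(q0, acaaccc, Z)
  read a, top Z: go to q2, push AAZ → (q2, caaccc, AAZ)
  read c, top A: go to q3, push AA → (q3, aaccc, AAAZ)
  ε-move, top A: go to q4, push A → (q4, aaccc, AAAZ)
  read a, top A: go to q3, push A → (q3, accc, AAAZ)
  ε-move, top A: go to q4, push A → (q4, accc, AAAZ)
  read a, top A: go to q3, push A → (q3, ccc, AAAZ)
  ε-move, top A: go to q4, push A → (q4, ccc, AAAZ)
  read c, top A: go to q0, push AA → (q0, cc, AAAAZ)
  read c, top A: go to q3, push ε → (q3, c, AAAZ)
  ε-move, top A: go to q4, push A → (q4, c, AAAZ)
  read c, top A: go to q0, push AA → (q0, ε, AAAAZ)
All input consumed; M is in state q0.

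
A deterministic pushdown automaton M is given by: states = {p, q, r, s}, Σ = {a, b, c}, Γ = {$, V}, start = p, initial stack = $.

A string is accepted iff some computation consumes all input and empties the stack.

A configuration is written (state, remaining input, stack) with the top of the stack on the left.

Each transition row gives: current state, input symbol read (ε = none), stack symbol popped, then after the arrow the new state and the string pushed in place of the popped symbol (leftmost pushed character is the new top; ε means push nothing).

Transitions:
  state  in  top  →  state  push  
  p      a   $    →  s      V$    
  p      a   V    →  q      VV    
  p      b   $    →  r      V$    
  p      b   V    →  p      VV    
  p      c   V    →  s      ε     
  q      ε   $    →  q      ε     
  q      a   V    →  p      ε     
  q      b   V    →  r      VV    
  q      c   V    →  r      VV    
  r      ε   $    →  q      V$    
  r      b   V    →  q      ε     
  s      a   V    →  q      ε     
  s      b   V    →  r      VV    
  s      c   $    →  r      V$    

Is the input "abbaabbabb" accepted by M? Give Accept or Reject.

Accept

(p, abbaabbabb, $) ⊢ (s, bbaabbabb, V$) ⊢ (r, baabbabb, VV$) ⊢ (q, aabbabb, V$) ⊢ (p, abbabb, $) ⊢ (s, bbabb, V$) ⊢ (r, babb, VV$) ⊢ (q, abb, V$) ⊢ (p, bb, $) ⊢ (r, b, V$) ⊢ (q, ε, $) ⊢ (q, ε, ε)
All input consumed and the stack is empty.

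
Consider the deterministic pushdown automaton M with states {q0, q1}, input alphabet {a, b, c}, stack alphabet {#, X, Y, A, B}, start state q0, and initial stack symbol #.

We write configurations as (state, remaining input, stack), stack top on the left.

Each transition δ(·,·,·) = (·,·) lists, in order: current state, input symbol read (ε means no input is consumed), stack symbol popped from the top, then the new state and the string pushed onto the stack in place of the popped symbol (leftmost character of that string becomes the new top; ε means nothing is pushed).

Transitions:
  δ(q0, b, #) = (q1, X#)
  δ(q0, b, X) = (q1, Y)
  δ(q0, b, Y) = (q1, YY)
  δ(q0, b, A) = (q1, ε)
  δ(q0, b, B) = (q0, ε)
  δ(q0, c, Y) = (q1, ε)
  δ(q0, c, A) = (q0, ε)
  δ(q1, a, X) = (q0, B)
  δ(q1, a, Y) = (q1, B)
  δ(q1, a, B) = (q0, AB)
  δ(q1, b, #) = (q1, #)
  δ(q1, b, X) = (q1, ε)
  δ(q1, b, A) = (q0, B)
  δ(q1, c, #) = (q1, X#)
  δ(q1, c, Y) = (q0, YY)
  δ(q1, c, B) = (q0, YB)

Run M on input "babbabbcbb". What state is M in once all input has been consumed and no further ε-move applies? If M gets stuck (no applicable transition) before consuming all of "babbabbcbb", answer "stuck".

stuck

(q0, babbabbcbb, #)
  read b, top #: go to q1, push X# → (q1, abbabbcbb, X#)
  read a, top X: go to q0, push B → (q0, bbabbcbb, B#)
  read b, top B: go to q0, push ε → (q0, babbcbb, #)
  read b, top #: go to q1, push X# → (q1, abbcbb, X#)
  read a, top X: go to q0, push B → (q0, bbcbb, B#)
  read b, top B: go to q0, push ε → (q0, bcbb, #)
  read b, top #: go to q1, push X# → (q1, cbb, X#)
No transition for (q1, c, top X); M blocks with input cbb remaining.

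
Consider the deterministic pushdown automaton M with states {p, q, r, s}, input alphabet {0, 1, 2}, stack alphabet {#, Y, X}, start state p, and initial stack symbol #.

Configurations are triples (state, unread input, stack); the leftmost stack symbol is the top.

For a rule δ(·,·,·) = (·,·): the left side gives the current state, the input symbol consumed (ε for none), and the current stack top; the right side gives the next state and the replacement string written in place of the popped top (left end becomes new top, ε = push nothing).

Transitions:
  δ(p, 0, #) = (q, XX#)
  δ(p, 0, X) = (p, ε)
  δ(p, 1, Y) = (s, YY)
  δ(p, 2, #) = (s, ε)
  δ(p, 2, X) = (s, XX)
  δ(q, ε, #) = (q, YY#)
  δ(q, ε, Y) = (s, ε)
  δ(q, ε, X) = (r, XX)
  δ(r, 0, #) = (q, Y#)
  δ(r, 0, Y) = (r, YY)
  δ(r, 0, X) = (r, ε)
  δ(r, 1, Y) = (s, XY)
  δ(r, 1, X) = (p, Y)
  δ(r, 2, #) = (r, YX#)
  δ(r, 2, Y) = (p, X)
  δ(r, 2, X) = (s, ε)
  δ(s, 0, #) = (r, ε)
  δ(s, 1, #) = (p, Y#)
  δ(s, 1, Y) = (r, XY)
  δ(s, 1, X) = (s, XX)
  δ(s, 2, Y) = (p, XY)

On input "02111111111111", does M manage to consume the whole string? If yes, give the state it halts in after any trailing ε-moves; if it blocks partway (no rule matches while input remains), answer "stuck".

(p, 02111111111111, #) ⊢ (q, 2111111111111, XX#) ⊢ (r, 2111111111111, XXX#) ⊢ (s, 111111111111, XX#) ⊢ (s, 11111111111, XXX#) ⊢ (s, 1111111111, XXXX#) ⊢ (s, 111111111, XXXXX#) ⊢ (s, 11111111, XXXXXX#) ⊢ (s, 1111111, XXXXXXX#) ⊢ (s, 111111, XXXXXXXX#) ⊢ (s, 11111, XXXXXXXXX#) ⊢ (s, 1111, XXXXXXXXXX#) ⊢ (s, 111, XXXXXXXXXXX#) ⊢ (s, 11, XXXXXXXXXXXX#) ⊢ (s, 1, XXXXXXXXXXXXX#) ⊢ (s, ε, XXXXXXXXXXXXXX#)
All input consumed; M is in state s.

s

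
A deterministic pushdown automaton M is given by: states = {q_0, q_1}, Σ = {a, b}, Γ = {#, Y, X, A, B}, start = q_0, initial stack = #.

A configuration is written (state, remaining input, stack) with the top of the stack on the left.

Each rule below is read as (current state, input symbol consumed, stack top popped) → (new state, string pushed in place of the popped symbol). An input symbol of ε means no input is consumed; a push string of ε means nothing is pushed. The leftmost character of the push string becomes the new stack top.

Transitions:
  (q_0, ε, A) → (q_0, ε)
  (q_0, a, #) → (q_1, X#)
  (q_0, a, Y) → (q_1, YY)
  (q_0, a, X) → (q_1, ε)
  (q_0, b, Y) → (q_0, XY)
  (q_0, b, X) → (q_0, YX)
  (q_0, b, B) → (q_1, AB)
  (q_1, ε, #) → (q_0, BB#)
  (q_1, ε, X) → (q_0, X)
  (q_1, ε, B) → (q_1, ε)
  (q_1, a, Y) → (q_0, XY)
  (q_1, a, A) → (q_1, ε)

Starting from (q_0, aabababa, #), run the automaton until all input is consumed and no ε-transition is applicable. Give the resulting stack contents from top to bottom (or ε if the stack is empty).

BB#

(q_0, aabababa, #) ⊢ (q_1, abababa, X#) ⊢ (q_0, abababa, X#) ⊢ (q_1, bababa, #) ⊢ (q_0, bababa, BB#) ⊢ (q_1, ababa, ABB#) ⊢ (q_1, baba, BB#) ⊢ (q_1, baba, B#) ⊢ (q_1, baba, #) ⊢ (q_0, baba, BB#) ⊢ (q_1, aba, ABB#) ⊢ (q_1, ba, BB#) ⊢ (q_1, ba, B#) ⊢ (q_1, ba, #) ⊢ (q_0, ba, BB#) ⊢ (q_1, a, ABB#) ⊢ (q_1, ε, BB#) ⊢ (q_1, ε, B#) ⊢ (q_1, ε, #) ⊢ (q_0, ε, BB#)
All input consumed in state q_0 with stack BB#.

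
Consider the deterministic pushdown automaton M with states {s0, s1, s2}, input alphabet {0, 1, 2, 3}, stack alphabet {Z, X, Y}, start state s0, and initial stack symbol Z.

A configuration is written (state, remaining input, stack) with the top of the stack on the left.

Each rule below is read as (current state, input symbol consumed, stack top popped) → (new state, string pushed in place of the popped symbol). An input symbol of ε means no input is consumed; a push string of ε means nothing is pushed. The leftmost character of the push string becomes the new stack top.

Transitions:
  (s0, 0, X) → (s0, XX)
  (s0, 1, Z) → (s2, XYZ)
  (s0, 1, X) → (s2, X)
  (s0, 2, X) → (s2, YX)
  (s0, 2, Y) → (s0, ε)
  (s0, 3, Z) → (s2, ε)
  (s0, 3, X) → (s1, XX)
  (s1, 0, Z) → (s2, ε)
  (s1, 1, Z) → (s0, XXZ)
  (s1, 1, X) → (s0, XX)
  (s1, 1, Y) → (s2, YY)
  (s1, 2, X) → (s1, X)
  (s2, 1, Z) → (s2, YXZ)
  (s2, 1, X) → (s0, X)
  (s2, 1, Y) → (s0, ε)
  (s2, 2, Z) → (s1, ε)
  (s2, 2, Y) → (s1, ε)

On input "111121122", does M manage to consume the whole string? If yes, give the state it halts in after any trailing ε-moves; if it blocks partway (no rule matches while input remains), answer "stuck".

(s0, 111121122, Z)
  read 1, top Z: go to s2, push XYZ → (s2, 11121122, XYZ)
  read 1, top X: go to s0, push X → (s0, 1121122, XYZ)
  read 1, top X: go to s2, push X → (s2, 121122, XYZ)
  read 1, top X: go to s0, push X → (s0, 21122, XYZ)
  read 2, top X: go to s2, push YX → (s2, 1122, YXYZ)
  read 1, top Y: go to s0, push ε → (s0, 122, XYZ)
  read 1, top X: go to s2, push X → (s2, 22, XYZ)
No transition for (s2, 2, top X); M blocks with input 22 remaining.

stuck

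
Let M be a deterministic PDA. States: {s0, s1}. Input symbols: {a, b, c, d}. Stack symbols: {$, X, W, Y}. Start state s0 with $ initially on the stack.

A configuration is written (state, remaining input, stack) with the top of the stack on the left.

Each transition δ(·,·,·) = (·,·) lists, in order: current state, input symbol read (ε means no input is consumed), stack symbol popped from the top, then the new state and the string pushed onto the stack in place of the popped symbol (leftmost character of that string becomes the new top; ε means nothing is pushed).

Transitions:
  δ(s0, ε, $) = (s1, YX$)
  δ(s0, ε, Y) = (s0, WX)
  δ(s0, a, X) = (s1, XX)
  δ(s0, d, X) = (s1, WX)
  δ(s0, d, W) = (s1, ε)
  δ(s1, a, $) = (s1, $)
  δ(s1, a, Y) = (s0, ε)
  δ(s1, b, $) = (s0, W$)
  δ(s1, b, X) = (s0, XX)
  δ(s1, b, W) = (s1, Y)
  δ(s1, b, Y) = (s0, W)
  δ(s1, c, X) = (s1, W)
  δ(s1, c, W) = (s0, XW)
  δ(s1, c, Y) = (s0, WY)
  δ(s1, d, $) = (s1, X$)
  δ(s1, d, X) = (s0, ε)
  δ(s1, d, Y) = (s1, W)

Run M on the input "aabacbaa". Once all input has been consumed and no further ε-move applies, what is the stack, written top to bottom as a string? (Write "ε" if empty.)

(s0, aabacbaa, $) ⊢ (s1, aabacbaa, YX$) ⊢ (s0, abacbaa, X$) ⊢ (s1, bacbaa, XX$) ⊢ (s0, acbaa, XXX$) ⊢ (s1, cbaa, XXXX$) ⊢ (s1, baa, WXXX$) ⊢ (s1, aa, YXXX$) ⊢ (s0, a, XXX$) ⊢ (s1, ε, XXXX$)
All input consumed in state s1 with stack XXXX$.

XXXX$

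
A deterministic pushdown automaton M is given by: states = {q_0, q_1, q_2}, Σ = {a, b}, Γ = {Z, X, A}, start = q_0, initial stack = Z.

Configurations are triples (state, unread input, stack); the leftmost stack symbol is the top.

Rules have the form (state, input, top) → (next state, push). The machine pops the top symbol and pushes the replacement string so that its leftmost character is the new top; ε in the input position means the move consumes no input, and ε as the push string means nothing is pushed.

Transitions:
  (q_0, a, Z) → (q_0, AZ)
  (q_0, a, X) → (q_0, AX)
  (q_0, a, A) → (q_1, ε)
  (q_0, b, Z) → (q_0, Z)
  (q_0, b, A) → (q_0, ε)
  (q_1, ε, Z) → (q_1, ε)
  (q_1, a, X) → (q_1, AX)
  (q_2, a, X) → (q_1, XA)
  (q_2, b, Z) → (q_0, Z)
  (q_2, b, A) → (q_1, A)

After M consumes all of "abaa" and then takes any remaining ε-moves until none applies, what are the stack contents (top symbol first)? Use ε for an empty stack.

ε

(q_0, abaa, Z) ⊢ (q_0, baa, AZ) ⊢ (q_0, aa, Z) ⊢ (q_0, a, AZ) ⊢ (q_1, ε, Z) ⊢ (q_1, ε, ε)
All input consumed in state q_1 with stack ε.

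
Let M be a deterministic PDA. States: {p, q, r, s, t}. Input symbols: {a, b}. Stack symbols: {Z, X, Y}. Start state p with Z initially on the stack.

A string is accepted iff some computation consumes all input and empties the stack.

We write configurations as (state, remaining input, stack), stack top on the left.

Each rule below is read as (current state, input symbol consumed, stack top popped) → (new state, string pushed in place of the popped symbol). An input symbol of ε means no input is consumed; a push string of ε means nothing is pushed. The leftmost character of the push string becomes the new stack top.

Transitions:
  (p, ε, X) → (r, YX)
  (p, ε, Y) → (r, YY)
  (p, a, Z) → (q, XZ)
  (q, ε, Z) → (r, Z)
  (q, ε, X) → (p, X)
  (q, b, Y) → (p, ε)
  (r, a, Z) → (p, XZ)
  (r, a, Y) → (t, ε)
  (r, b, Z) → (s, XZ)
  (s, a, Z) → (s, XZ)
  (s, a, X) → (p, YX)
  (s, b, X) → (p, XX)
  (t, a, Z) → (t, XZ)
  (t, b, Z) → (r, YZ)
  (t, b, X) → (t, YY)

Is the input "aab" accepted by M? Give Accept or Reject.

Reject

(p, aab, Z)
  read a, top Z: go to q, push XZ → (q, ab, XZ)
  ε-move, top X: go to p, push X → (p, ab, XZ)
  ε-move, top X: go to r, push YX → (r, ab, YXZ)
  read a, top Y: go to t, push ε → (t, b, XZ)
  read b, top X: go to t, push YY → (t, ε, YYZ)
All input consumed; stack is YYZ, not empty, and no further ε-move applies.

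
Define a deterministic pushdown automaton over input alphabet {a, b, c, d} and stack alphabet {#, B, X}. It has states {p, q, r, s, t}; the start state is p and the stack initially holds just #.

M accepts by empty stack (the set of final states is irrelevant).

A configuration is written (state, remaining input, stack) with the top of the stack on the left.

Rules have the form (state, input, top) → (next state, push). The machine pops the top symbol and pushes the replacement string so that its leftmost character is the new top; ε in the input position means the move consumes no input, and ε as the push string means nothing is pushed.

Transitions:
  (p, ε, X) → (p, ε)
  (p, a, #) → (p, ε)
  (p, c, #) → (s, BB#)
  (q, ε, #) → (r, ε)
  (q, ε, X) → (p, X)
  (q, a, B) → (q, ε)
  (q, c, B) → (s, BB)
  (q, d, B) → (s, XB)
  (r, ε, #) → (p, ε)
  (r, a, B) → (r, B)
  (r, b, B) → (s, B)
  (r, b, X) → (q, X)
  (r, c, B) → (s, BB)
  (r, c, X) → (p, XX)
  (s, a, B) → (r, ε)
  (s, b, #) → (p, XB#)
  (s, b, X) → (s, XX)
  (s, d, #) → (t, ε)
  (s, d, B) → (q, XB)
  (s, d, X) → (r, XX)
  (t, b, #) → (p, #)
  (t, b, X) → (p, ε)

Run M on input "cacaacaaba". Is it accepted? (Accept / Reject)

(p, cacaacaaba, #)
  read c, top #: go to s, push BB# → (s, acaacaaba, BB#)
  read a, top B: go to r, push ε → (r, caacaaba, B#)
  read c, top B: go to s, push BB → (s, aacaaba, BB#)
  read a, top B: go to r, push ε → (r, acaaba, B#)
  read a, top B: go to r, push B → (r, caaba, B#)
  read c, top B: go to s, push BB → (s, aaba, BB#)
  read a, top B: go to r, push ε → (r, aba, B#)
  read a, top B: go to r, push B → (r, ba, B#)
  read b, top B: go to s, push B → (s, a, B#)
  read a, top B: go to r, push ε → (r, ε, #)
  ε-move, top #: go to p, push ε → (p, ε, ε)
All input consumed and the stack is empty.

Accept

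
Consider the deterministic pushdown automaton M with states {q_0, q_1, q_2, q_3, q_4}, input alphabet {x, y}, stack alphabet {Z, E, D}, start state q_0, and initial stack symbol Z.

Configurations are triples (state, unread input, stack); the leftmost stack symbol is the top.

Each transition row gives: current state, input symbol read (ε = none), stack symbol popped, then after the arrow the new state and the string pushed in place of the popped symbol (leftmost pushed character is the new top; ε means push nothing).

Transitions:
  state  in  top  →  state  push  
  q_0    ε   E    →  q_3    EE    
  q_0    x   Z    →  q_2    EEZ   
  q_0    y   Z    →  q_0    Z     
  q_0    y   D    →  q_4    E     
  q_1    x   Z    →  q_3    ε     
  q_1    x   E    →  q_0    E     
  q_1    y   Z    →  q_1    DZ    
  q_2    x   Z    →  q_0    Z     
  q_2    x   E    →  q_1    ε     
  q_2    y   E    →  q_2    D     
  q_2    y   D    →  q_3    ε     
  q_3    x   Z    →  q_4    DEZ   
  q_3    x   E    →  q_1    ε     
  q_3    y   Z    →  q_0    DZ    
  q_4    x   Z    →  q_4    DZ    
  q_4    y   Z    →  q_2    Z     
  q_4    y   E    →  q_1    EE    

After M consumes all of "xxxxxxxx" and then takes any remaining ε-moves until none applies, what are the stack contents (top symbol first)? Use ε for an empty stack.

EZ

(q_0, xxxxxxxx, Z)
  read x, top Z: go to q_2, push EEZ → (q_2, xxxxxxx, EEZ)
  read x, top E: go to q_1, push ε → (q_1, xxxxxx, EZ)
  read x, top E: go to q_0, push E → (q_0, xxxxx, EZ)
  ε-move, top E: go to q_3, push EE → (q_3, xxxxx, EEZ)
  read x, top E: go to q_1, push ε → (q_1, xxxx, EZ)
  read x, top E: go to q_0, push E → (q_0, xxx, EZ)
  ε-move, top E: go to q_3, push EE → (q_3, xxx, EEZ)
  read x, top E: go to q_1, push ε → (q_1, xx, EZ)
  read x, top E: go to q_0, push E → (q_0, x, EZ)
  ε-move, top E: go to q_3, push EE → (q_3, x, EEZ)
  read x, top E: go to q_1, push ε → (q_1, ε, EZ)
All input consumed in state q_1 with stack EZ.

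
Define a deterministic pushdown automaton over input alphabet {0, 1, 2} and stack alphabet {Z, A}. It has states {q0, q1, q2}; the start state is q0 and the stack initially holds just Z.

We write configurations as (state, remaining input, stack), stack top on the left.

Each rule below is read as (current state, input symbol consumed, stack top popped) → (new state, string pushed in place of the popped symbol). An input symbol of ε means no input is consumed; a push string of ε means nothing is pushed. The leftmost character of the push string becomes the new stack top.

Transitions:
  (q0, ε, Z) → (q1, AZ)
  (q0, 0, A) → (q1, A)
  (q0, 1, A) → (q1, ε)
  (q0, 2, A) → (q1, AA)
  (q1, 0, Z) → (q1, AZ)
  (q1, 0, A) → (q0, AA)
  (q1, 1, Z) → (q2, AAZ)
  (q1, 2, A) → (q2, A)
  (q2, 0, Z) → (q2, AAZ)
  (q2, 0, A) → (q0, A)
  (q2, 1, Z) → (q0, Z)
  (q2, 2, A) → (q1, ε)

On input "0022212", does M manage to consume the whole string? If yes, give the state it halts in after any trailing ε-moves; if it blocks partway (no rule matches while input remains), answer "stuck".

(q0, 0022212, Z)
  ε-move, top Z: go to q1, push AZ → (q1, 0022212, AZ)
  read 0, top A: go to q0, push AA → (q0, 022212, AAZ)
  read 0, top A: go to q1, push A → (q1, 22212, AAZ)
  read 2, top A: go to q2, push A → (q2, 2212, AAZ)
  read 2, top A: go to q1, push ε → (q1, 212, AZ)
  read 2, top A: go to q2, push A → (q2, 12, AZ)
No transition for (q2, 1, top A); M blocks with input 12 remaining.

stuck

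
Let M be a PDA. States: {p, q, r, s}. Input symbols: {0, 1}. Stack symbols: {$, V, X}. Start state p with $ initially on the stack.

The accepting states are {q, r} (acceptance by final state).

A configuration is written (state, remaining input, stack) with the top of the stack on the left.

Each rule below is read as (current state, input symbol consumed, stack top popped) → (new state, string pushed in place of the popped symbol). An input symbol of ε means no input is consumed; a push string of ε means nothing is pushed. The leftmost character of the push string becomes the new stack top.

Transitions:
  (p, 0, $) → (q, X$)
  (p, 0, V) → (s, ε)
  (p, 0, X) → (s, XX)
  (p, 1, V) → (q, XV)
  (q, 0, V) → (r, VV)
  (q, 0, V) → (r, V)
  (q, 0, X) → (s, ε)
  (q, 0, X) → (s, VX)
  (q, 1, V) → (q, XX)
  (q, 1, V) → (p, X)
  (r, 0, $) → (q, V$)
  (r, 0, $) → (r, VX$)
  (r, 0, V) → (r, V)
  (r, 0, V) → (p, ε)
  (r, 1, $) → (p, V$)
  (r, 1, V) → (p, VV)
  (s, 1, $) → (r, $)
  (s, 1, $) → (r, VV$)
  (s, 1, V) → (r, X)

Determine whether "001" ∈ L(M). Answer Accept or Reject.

One accepting computation: (p, 001, $) ⊢ (q, 01, X$) ⊢ (s, 1, $) ⊢ (r, ε, $)
All input consumed and state r ∈ F.

Accept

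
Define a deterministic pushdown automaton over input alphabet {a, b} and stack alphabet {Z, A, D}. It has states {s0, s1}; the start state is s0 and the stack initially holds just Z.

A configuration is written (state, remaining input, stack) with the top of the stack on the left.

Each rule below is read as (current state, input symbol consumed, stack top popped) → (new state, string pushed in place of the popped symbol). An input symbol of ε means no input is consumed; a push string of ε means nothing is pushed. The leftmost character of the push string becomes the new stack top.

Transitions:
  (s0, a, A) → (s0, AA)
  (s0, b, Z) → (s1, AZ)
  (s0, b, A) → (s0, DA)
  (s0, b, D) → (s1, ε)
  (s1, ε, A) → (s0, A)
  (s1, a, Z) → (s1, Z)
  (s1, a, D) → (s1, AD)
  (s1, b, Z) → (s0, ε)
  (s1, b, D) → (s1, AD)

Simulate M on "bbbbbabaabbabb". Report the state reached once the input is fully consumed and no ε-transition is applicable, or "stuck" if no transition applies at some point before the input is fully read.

stuck

(s0, bbbbbabaabbabb, Z)
  read b, top Z: go to s1, push AZ → (s1, bbbbabaabbabb, AZ)
  ε-move, top A: go to s0, push A → (s0, bbbbabaabbabb, AZ)
  read b, top A: go to s0, push DA → (s0, bbbabaabbabb, DAZ)
  read b, top D: go to s1, push ε → (s1, bbabaabbabb, AZ)
  ε-move, top A: go to s0, push A → (s0, bbabaabbabb, AZ)
  read b, top A: go to s0, push DA → (s0, babaabbabb, DAZ)
  read b, top D: go to s1, push ε → (s1, abaabbabb, AZ)
  ε-move, top A: go to s0, push A → (s0, abaabbabb, AZ)
  read a, top A: go to s0, push AA → (s0, baabbabb, AAZ)
  read b, top A: go to s0, push DA → (s0, aabbabb, DAAZ)
No transition for (s0, a, top D); M blocks with input aabbabb remaining.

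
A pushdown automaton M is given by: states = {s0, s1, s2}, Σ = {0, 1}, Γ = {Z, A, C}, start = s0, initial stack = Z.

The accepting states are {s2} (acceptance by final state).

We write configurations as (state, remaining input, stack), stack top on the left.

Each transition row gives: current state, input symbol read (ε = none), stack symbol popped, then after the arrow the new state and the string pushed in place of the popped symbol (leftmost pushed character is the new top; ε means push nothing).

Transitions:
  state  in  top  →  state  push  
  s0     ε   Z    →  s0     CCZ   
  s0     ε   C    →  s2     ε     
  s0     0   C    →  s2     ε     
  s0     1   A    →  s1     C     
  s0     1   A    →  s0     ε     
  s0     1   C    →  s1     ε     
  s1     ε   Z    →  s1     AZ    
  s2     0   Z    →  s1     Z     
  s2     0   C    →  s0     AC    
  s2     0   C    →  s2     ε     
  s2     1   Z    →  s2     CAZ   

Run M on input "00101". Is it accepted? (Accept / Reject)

Accept

One accepting computation: (s0, 00101, Z) ⊢ (s0, 00101, CCZ) ⊢ (s2, 0101, CZ) ⊢ (s0, 101, ACZ) ⊢ (s0, 01, CZ) ⊢ (s2, 1, Z) ⊢ (s2, ε, CAZ)
All input consumed and state s2 ∈ F.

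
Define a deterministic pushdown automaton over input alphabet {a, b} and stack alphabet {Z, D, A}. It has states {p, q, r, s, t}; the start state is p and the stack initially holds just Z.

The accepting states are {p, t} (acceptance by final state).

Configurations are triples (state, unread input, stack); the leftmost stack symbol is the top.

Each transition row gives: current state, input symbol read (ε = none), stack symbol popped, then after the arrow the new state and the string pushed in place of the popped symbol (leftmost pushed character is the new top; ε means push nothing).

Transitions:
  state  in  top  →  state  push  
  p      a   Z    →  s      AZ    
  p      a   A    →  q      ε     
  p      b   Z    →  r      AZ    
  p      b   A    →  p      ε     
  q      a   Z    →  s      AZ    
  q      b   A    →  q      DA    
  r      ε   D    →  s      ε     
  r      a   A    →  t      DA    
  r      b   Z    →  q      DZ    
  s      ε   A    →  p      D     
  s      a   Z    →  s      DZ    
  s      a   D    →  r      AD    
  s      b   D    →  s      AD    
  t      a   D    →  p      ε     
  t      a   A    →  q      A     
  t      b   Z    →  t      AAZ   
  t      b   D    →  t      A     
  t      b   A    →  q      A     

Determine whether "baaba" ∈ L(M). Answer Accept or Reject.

Accept

(p, baaba, Z)
  read b, top Z: go to r, push AZ → (r, aaba, AZ)
  read a, top A: go to t, push DA → (t, aba, DAZ)
  read a, top D: go to p, push ε → (p, ba, AZ)
  read b, top A: go to p, push ε → (p, a, Z)
  read a, top Z: go to s, push AZ → (s, ε, AZ)
  ε-move, top A: go to p, push D → (p, ε, DZ)
All input consumed; state p ∈ F.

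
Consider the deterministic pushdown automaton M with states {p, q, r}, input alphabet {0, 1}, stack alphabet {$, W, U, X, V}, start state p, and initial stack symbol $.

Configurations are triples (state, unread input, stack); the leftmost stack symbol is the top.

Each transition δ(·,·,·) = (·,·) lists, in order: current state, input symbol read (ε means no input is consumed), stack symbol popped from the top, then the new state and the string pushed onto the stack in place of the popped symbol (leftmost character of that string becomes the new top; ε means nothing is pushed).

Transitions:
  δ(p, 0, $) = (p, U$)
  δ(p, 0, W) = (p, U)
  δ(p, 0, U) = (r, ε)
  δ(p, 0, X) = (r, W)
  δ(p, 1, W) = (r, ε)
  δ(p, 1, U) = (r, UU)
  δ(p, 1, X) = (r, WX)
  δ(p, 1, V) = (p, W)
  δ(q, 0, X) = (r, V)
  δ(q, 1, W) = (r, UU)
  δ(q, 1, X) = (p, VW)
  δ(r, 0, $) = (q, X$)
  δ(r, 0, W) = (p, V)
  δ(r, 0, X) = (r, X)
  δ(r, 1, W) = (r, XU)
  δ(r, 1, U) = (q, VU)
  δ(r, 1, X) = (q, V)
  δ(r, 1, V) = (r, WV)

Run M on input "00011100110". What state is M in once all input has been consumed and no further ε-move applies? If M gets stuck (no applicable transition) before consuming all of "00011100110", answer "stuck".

(p, 00011100110, $) ⊢ (p, 0011100110, U$) ⊢ (r, 011100110, $) ⊢ (q, 11100110, X$) ⊢ (p, 1100110, VW$) ⊢ (p, 100110, WW$) ⊢ (r, 00110, W$) ⊢ (p, 0110, V$)
No transition for (p, 0, top V); M blocks with input 0110 remaining.

stuck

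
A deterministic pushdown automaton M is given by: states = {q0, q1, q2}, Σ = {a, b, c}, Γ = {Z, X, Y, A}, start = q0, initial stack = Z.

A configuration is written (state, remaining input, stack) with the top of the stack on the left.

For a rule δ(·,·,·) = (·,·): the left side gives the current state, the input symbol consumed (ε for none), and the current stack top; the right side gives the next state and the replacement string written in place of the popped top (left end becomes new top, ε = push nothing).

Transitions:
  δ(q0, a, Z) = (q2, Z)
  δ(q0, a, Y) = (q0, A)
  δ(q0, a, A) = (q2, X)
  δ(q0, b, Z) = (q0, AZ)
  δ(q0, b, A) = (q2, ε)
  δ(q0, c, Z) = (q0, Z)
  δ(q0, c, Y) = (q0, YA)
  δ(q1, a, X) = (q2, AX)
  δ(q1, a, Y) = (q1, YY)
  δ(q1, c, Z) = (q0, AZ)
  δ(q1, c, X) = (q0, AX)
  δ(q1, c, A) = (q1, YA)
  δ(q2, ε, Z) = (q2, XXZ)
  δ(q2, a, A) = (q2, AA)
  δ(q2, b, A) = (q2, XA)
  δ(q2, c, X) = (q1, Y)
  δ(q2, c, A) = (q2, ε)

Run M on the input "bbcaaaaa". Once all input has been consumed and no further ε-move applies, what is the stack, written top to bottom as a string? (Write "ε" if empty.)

YYYYYYXZ

(q0, bbcaaaaa, Z)
  read b, top Z: go to q0, push AZ → (q0, bcaaaaa, AZ)
  read b, top A: go to q2, push ε → (q2, caaaaa, Z)
  ε-move, top Z: go to q2, push XXZ → (q2, caaaaa, XXZ)
  read c, top X: go to q1, push Y → (q1, aaaaa, YXZ)
  read a, top Y: go to q1, push YY → (q1, aaaa, YYXZ)
  read a, top Y: go to q1, push YY → (q1, aaa, YYYXZ)
  read a, top Y: go to q1, push YY → (q1, aa, YYYYXZ)
  read a, top Y: go to q1, push YY → (q1, a, YYYYYXZ)
  read a, top Y: go to q1, push YY → (q1, ε, YYYYYYXZ)
All input consumed in state q1 with stack YYYYYYXZ.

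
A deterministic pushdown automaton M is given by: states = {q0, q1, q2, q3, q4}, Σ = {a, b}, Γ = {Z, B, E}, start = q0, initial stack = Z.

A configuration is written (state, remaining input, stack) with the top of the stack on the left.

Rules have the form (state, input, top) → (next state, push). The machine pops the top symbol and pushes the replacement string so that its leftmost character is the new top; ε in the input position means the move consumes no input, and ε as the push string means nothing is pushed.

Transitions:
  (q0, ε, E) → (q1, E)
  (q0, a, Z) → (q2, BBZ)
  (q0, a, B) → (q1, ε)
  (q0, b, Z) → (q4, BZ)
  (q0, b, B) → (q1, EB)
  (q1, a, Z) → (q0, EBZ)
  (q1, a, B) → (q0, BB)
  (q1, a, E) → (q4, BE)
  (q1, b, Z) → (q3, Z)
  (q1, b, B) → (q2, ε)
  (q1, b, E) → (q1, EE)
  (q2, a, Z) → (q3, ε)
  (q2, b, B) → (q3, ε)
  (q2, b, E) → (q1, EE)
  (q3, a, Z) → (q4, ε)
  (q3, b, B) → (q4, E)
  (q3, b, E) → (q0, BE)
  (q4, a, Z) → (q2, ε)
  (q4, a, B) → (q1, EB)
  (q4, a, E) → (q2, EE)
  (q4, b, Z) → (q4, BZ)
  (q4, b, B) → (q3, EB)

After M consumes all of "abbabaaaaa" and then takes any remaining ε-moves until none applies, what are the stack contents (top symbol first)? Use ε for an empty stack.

(q0, abbabaaaaa, Z)
  read a, top Z: go to q2, push BBZ → (q2, bbabaaaaa, BBZ)
  read b, top B: go to q3, push ε → (q3, babaaaaa, BZ)
  read b, top B: go to q4, push E → (q4, abaaaaa, EZ)
  read a, top E: go to q2, push EE → (q2, baaaaa, EEZ)
  read b, top E: go to q1, push EE → (q1, aaaaa, EEEZ)
  read a, top E: go to q4, push BE → (q4, aaaa, BEEEZ)
  read a, top B: go to q1, push EB → (q1, aaa, EBEEEZ)
  read a, top E: go to q4, push BE → (q4, aa, BEBEEEZ)
  read a, top B: go to q1, push EB → (q1, a, EBEBEEEZ)
  read a, top E: go to q4, push BE → (q4, ε, BEBEBEEEZ)
All input consumed in state q4 with stack BEBEBEEEZ.

BEBEBEEEZ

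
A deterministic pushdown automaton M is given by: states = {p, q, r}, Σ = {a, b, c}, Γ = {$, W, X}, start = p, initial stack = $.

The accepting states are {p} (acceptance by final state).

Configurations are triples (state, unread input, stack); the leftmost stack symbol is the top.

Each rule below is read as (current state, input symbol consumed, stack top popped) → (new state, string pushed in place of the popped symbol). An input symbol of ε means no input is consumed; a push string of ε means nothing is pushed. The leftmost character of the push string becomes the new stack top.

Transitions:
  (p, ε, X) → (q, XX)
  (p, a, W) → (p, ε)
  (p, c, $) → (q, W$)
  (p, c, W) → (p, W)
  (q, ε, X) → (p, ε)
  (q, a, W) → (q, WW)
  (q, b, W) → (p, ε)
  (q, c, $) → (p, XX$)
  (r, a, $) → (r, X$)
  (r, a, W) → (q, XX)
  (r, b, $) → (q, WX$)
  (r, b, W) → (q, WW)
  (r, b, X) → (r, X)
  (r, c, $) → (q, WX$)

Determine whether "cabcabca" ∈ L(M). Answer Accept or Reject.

Reject

(p, cabcabca, $) ⊢ (q, abcabca, W$) ⊢ (q, bcabca, WW$) ⊢ (p, cabca, W$) ⊢ (p, abca, W$) ⊢ (p, bca, $)
No transition applies at (p, bca, $); input not fully consumed.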